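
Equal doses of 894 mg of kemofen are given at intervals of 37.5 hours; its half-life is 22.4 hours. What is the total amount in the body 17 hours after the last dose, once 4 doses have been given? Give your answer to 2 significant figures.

760 mg

The 4 doses were given 129.5, 92, 54.5, 17 hours ago.
Total = 894·(1/2)^(129.5/22.4) + 894·(1/2)^(92/22.4) + 894·(1/2)^(54.5/22.4) + 894·(1/2)^(17/22.4)
      = 16.256 + 51.876 + 165.55 + 528.3 ≈ 761.97 mg.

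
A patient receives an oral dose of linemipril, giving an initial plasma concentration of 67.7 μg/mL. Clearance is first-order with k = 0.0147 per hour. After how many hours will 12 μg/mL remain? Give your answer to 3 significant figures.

t½ = ln 2 / k = 0.69315 / 0.0147 ≈ 47.153 hours.
Fraction remaining = 12/67.7 ≈ 0.17725.
n = log₂(67.7/12) = ln(5.6417)/ln 2 ≈ 2.4961 half-lives.
t = n × t½ = 2.4961 × 47.153 ≈ 117.7 hours.

118 hours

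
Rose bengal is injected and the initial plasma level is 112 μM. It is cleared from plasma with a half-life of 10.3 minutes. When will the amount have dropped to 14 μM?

30.9 minutes

14/112 = 1/8, so 3 half-lives have elapsed.
t = 3 × 10.3 = 30.9 minutes.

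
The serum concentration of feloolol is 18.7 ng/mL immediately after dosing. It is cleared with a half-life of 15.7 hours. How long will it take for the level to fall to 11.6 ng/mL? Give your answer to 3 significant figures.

Fraction remaining = 11.6/18.7 ≈ 0.62032.
n = log₂(18.7/11.6) = ln(1.6121)/ln 2 ≈ 0.68891 half-lives.
t = n × t½ = 0.68891 × 15.7 ≈ 10.816 hours.

10.8 hours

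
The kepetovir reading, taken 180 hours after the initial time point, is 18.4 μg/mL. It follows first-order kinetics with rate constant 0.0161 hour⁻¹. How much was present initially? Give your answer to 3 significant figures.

t½ = ln 2 / k = 0.69315 / 0.0161 ≈ 43.053 hours.
Number of half-lives elapsed: n = 180/43.053 ≈ 4.1809.
A₀ = A × 2^n = 18.4 × 2^4.1809 = 18.4 × 18.138 ≈ 333.74 μg/mL.

334 μg/mL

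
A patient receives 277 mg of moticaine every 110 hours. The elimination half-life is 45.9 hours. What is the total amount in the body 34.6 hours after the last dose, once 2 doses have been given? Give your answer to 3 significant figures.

The 2 doses were given 144.6, 34.6 hours ago.
Total = 277·(1/2)^(144.6/45.9) + 277·(1/2)^(34.6/45.9)
      = 31.199 + 164.27 ≈ 195.47 mg.

195 mg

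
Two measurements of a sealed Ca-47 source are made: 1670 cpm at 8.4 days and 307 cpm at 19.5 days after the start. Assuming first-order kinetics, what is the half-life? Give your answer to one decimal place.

Over Δt = 19.5 − 8.4 = 11.1 days, the level fell by a factor of 1670/307 ≈ 5.4397.
n = log₂(5.4397) ≈ 2.4435 half-lives, so t½ = 11.1/2.4435 ≈ 4.5426 days.

4.5 days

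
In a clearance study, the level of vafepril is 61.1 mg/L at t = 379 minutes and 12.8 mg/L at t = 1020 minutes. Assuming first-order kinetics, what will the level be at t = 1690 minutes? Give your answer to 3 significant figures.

Over Δt = 1020 − 379 = 641 minutes, the level fell by a factor of 61.1/12.8 ≈ 4.7734.
n = log₂(4.7734) ≈ 2.255 half-lives, so t½ = 641/2.255 ≈ 284.25 minutes.
From t = 1020 to t = 1690: 12.8 × (1/2)^((1690−1020)/284.25) ≈ 2.4984 mg/L.

2.50 mg/L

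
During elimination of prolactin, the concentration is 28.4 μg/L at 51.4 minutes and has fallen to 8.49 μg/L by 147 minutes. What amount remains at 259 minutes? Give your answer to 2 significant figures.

Over Δt = 147 − 51.4 = 95.6 minutes, the level fell by a factor of 28.4/8.49 ≈ 3.3451.
n = log₂(3.3451) ≈ 1.7421 half-lives, so t½ = 95.6/1.7421 ≈ 54.878 minutes.
From t = 147 to t = 259: 8.49 × (1/2)^((259−147)/54.878) ≈ 2.0632 μg/L.

2.1 μg/L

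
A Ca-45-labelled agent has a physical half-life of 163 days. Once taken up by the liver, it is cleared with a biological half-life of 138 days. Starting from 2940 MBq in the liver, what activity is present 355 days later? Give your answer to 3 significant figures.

1/t_eff = 1/t_phys + 1/t_biol = 1/163 + 1/138 = 0.013381 per day.
t_eff = 163 × 138 / (163 + 138) ≈ 74.731 days.
Remaining = 2940 × (1/2)^(355/74.731) = 2940 × (1/2)^4.7504 ≈ 109.23 MBq.

109 MBq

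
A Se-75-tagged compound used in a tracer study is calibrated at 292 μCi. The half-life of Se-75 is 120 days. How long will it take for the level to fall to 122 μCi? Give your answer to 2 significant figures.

Fraction remaining = 122/292 ≈ 0.41781.
n = log₂(292/122) = ln(2.3934)/ln 2 ≈ 1.2591 half-lives.
t = n × t½ = 1.2591 × 120 ≈ 151.09 days.

150 days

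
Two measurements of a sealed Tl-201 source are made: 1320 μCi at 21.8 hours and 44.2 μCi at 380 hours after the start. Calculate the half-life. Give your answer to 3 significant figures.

73.1 hours

Over Δt = 380 − 21.8 = 358.2 hours, the level fell by a factor of 1320/44.2 ≈ 29.864.
n = log₂(29.864) ≈ 4.9003 half-lives, so t½ = 358.2/4.9003 ≈ 73.097 hours.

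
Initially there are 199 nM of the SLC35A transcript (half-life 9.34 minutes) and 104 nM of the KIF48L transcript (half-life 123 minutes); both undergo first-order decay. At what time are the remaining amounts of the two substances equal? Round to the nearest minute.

9 minutes

Set 199·(1/2)^(t/9.34) = 104·(1/2)^(t/123).
Taking log₂: log₂(199/104) = t·(1/9.34 − 1/123).
log₂(1.9135) = 0.93618; 1/9.34 − 1/123 = 0.098936.
t = 0.93618 / 0.098936 ≈ 9.4625 minutes.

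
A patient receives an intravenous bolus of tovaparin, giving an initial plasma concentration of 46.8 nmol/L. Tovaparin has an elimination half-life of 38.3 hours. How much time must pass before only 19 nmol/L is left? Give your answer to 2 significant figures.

Fraction remaining = 19/46.8 ≈ 0.40598.
n = log₂(46.8/19) = ln(2.4632)/ln 2 ≈ 1.3005 half-lives.
t = n × t½ = 1.3005 × 38.3 ≈ 49.809 hours.

50 hours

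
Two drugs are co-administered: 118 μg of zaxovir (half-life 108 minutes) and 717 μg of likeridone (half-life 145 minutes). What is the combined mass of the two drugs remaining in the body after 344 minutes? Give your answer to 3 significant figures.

zaxovir: 118 × (1/2)^(344/108) = 118 × (1/2)^3.1852 ≈ 12.973 μg.
likeridone: 717 × (1/2)^(344/145) = 717 × (1/2)^2.3724 ≈ 138.47 μg.
Total = 12.973 + 138.47 ≈ 151.44 μg.

151 μg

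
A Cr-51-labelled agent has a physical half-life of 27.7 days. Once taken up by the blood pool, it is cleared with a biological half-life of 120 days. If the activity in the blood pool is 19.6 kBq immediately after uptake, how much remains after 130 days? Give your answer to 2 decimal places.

0.36 kBq

1/t_eff = 1/t_phys + 1/t_biol = 1/27.7 + 1/120 = 0.044434 per day.
t_eff = 27.7 × 120 / (27.7 + 120) ≈ 22.505 days.
Remaining = 19.6 × (1/2)^(130/22.505) = 19.6 × (1/2)^5.7765 ≈ 0.35757 kBq.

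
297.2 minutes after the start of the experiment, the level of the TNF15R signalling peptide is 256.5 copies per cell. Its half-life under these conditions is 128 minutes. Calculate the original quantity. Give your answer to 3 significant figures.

1280 copies per cell

Number of half-lives elapsed: n = 297.2/128 ≈ 2.3219.
A₀ = A × 2^n = 256.5 × 2^2.3219 = 256.5 × 4.9998 ≈ 1282.5 copies per cell.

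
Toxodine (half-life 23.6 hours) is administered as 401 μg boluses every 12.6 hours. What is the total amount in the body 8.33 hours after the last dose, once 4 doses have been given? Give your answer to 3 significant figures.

The 4 doses were given 46.13, 33.53, 20.93, 8.33 hours ago.
Total = 401·(1/2)^(46.13/23.6) + 401·(1/2)^(33.53/23.6) + 401·(1/2)^(20.93/23.6) + 401·(1/2)^(8.33/23.6)
      = 103.45 + 149.78 + 216.86 + 313.97 ≈ 784.06 μg.

784 μg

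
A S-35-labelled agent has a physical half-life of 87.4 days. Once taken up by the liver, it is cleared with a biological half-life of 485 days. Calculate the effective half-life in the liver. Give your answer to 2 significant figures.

74 days

1/t_eff = 1/t_phys + 1/t_biol = 1/87.4 + 1/485 = 0.013504 per day.
t_eff = 87.4 × 485 / (87.4 + 485) ≈ 74.055 days.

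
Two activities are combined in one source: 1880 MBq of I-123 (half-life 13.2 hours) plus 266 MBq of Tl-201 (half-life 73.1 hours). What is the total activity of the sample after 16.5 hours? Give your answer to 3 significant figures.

I-123: 1880 × (1/2)^(16.5/13.2) = 1880 × (1/2)^1.25 ≈ 790.44 MBq.
Tl-201: 266 × (1/2)^(16.5/73.1) = 266 × (1/2)^0.22572 ≈ 227.48 MBq.
Total = 790.44 + 227.48 ≈ 1017.9 MBq.

1020 MBq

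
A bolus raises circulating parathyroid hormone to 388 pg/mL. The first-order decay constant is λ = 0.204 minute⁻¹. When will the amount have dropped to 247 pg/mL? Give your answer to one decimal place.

2.2 minutes

t½ = ln 2 / λ = 0.69315 / 0.204 ≈ 3.3978 minutes.
Fraction remaining = 247/388 ≈ 0.6366.
n = log₂(388/247) = ln(1.5709)/ln 2 ≈ 0.65155 half-lives.
t = n × t½ = 0.65155 × 3.3978 ≈ 2.2138 minutes.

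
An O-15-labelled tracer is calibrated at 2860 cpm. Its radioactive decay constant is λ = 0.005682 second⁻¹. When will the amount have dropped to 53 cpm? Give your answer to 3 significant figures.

t½ = ln 2 / λ = 0.69315 / 0.005682 ≈ 121.99 seconds.
Fraction remaining = 53/2860 ≈ 0.018531.
n = log₂(2860/53) = ln(53.962)/ln 2 ≈ 5.7539 half-lives.
t = n × t½ = 5.7539 × 121.99 ≈ 701.92 seconds.

702 seconds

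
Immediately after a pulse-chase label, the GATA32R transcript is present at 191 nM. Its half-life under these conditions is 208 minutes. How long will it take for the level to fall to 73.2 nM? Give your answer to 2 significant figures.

290 minutes

Fraction remaining = 73.2/191 ≈ 0.38325.
n = log₂(191/73.2) = ln(2.6093)/ln 2 ≈ 1.3837 half-lives.
t = n × t½ = 1.3837 × 208 ≈ 287.8 minutes.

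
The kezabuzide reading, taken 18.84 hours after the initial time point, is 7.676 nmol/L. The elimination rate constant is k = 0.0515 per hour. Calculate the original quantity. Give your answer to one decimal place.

20.3 nmol/L

t½ = ln 2 / k = 0.69315 / 0.0515 ≈ 13.459 hours.
Number of half-lives elapsed: n = 18.84/13.459 ≈ 1.3998.
A₀ = A × 2^n = 7.676 × 2^1.3998 = 7.676 × 2.6386 ≈ 20.254 nmol/L.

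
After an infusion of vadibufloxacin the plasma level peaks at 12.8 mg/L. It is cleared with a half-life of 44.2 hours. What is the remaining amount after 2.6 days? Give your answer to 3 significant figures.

Convert the elapsed time: 2.6 days = 62.4 hours.
Number of half-lives: n = 62.4/44.2 ≈ 1.4118.
Remaining = 12.8 × (1/2)^1.4118 = 12.8 × 0.37585 ≈ 4.8109 mg/L.

4.81 mg/L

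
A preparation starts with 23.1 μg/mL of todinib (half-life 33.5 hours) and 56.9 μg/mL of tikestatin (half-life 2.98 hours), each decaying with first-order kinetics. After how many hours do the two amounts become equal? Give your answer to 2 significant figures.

4.3 hours

Set 23.1·(1/2)^(t/33.5) = 56.9·(1/2)^(t/2.98).
Taking log₂: log₂(23.1/56.9) = t·(1/33.5 − 1/2.98).
log₂(0.40598) = -1.3005; 1/33.5 − 1/2.98 = -0.30572.
t = -1.3005 / -0.30572 ≈ 4.254 hours.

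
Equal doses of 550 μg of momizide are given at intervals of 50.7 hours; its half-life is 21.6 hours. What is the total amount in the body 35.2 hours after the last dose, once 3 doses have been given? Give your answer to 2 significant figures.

The 3 doses were given 136.6, 85.9, 35.2 hours ago.
Total = 550·(1/2)^(136.6/21.6) + 550·(1/2)^(85.9/21.6) + 550·(1/2)^(35.2/21.6)
      = 6.8648 + 34.931 + 177.74 ≈ 219.54 μg.

220 μg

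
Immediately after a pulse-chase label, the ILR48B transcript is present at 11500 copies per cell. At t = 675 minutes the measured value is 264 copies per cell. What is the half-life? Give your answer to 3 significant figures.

A/A₀ = 264/11500 ≈ 0.022957.
n = log₂(43.561) ≈ 5.445 half-lives elapsed in 675 minutes.
t½ = 675/5.445 ≈ 123.97 minutes.

124 minutes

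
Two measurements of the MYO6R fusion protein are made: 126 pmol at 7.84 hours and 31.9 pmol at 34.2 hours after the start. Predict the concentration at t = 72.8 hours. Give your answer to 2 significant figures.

Over Δt = 34.2 − 7.84 = 26.36 hours, the level fell by a factor of 126/31.9 ≈ 3.9498.
n = log₂(3.9498) ≈ 1.9818 half-lives, so t½ = 26.36/1.9818 ≈ 13.301 hours.
From t = 34.2 to t = 72.8: 31.9 × (1/2)^((72.8−34.2)/13.301) ≈ 4.2677 pmol.

4.3 pmol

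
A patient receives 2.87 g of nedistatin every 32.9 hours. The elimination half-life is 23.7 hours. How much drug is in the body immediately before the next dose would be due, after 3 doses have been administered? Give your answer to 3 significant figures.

1.68 g

The 3 doses were given 98.7, 65.8, 32.9 hours ago.
Total = 2.87·(1/2)^(98.7/23.7) + 2.87·(1/2)^(65.8/23.7) + 2.87·(1/2)^(32.9/23.7)
      = 0.16004 + 0.4189 + 1.0965 ≈ 1.6754 g.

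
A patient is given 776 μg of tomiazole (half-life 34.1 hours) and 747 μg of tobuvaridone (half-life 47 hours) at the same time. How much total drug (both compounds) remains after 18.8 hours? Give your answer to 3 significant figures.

tomiazole: 776 × (1/2)^(18.8/34.1) = 776 × (1/2)^0.55132 ≈ 529.54 μg.
tobuvaridone: 747 × (1/2)^(18.8/47) = 747 × (1/2)^0.4 ≈ 566.12 μg.
Total = 529.54 + 566.12 ≈ 1095.7 μg.

1100 μg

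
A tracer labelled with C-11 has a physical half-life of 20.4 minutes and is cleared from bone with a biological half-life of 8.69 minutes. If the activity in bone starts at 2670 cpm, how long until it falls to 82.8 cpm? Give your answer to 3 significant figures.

30.5 minutes

1/t_eff = 1/t_phys + 1/t_biol = 1/20.4 + 1/8.69 = 0.16409 per minute.
t_eff = 20.4 × 8.69 / (20.4 + 8.69) ≈ 6.0941 minutes.
n = log₂(2670/82.8) ≈ 5.0111; t = 5.0111 × 6.0941 ≈ 30.538 minutes.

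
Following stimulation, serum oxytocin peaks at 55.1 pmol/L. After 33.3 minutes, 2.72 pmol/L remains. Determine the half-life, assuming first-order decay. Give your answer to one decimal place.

7.7 minutes

A/A₀ = 2.72/55.1 ≈ 0.049365.
n = log₂(20.257) ≈ 4.3404 half-lives elapsed in 33.3 minutes.
t½ = 33.3/4.3404 ≈ 7.6722 minutes.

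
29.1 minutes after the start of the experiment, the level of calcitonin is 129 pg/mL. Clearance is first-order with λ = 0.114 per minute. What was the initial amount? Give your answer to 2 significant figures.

3600 pg/mL

t½ = ln 2 / λ = 0.69315 / 0.114 ≈ 6.0802 minutes.
Number of half-lives elapsed: n = 29.1/6.0802 ≈ 4.786.
A₀ = A × 2^n = 129 × 2^4.786 = 129 × 27.589 ≈ 3558.9 pg/mL.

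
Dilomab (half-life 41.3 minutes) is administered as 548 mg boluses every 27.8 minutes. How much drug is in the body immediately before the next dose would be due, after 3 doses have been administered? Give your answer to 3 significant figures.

The 3 doses were given 83.4, 55.6, 27.8 minutes ago.
Total = 548·(1/2)^(83.4/41.3) + 548·(1/2)^(55.6/41.3) + 548·(1/2)^(27.8/41.3)
      = 135.17 + 215.54 + 343.68 ≈ 694.39 mg.

694 mg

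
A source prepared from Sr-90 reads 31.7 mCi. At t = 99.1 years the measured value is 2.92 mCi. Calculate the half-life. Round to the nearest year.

29 years

A/A₀ = 2.92/31.7 ≈ 0.092114.
n = log₂(10.856) ≈ 3.4404 half-lives elapsed in 99.1 years.
t½ = 99.1/3.4404 ≈ 28.804 years.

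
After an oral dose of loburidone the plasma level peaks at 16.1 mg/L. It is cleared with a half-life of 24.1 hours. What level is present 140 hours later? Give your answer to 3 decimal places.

Number of half-lives: n = 140/24.1 ≈ 5.8091.
Remaining = 16.1 × (1/2)^5.8091 = 16.1 × 0.017835 ≈ 0.28715 mg/L.

0.287 mg/L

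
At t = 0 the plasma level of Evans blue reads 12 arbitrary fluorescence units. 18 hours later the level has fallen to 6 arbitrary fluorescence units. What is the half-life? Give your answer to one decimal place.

18.0 hours

A/A₀ = 6/12 ≈ 0.5.
n = log₂(2) ≈ 1 half-life elapsed in 18 hours.
t½ = 18/1 ≈ 18 hours.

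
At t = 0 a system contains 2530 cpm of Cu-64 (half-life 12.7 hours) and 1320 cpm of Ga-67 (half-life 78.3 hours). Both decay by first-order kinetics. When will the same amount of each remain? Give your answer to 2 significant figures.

Set 2530·(1/2)^(t/12.7) = 1320·(1/2)^(t/78.3).
Taking log₂: log₂(2530/1320) = t·(1/12.7 − 1/78.3).
log₂(1.9167) = 0.9386; 1/12.7 − 1/78.3 = 0.065969.
t = 0.9386 / 0.065969 ≈ 14.228 hours.

14 hours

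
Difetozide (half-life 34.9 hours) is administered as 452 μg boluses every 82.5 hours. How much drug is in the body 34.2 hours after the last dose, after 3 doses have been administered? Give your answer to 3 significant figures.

282 μg

The 3 doses were given 199.2, 116.7, 34.2 hours ago.
Total = 452·(1/2)^(199.2/34.9) + 452·(1/2)^(116.7/34.9) + 452·(1/2)^(34.2/34.9)
      = 8.6485 + 44.519 + 229.16 ≈ 282.33 μg.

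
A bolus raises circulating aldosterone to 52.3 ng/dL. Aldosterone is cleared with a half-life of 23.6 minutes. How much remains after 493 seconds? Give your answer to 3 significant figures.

Convert the elapsed time: 493 seconds = 8.21667 minutes.
Number of half-lives: n = 8.21667/23.6 ≈ 0.34816.
Remaining = 52.3 × (1/2)^0.34816 = 52.3 × 0.78558 ≈ 41.086 ng/dL.

41.1 ng/dL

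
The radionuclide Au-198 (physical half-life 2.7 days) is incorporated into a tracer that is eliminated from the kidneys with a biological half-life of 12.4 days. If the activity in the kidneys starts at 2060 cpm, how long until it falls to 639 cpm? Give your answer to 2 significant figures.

3.7 days

1/t_eff = 1/t_phys + 1/t_biol = 1/2.7 + 1/12.4 = 0.45102 per day.
t_eff = 2.7 × 12.4 / (2.7 + 12.4) ≈ 2.2172 days.
n = log₂(2060/639) ≈ 1.6888; t = 1.6888 × 2.2172 ≈ 3.7443 days.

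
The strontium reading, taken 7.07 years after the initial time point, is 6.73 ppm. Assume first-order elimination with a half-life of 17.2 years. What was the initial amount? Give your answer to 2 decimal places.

Number of half-lives elapsed: n = 7.07/17.2 ≈ 0.41105.
A₀ = A × 2^n = 6.73 × 2^0.41105 = 6.73 × 1.3296 ≈ 8.9485 ppm.

8.95 ppm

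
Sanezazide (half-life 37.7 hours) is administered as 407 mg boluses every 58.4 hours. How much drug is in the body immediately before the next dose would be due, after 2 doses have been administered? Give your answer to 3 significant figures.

187 mg

The 2 doses were given 116.8, 58.4 hours ago.
Total = 407·(1/2)^(116.8/37.7) + 407·(1/2)^(58.4/37.7)
      = 47.529 + 139.08 ≈ 186.61 mg.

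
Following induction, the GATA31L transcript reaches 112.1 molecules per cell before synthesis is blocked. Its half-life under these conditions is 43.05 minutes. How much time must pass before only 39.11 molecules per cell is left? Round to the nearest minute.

65 minutes

Fraction remaining = 39.11/112.1 ≈ 0.34888.
n = log₂(112.1/39.11) = ln(2.8663)/ln 2 ≈ 1.5192 half-lives.
t = n × t½ = 1.5192 × 43.05 ≈ 65.401 minutes.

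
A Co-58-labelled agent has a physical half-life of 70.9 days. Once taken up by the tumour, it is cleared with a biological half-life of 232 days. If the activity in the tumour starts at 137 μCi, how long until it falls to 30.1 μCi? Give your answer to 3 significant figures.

119 days

1/t_eff = 1/t_phys + 1/t_biol = 1/70.9 + 1/232 = 0.018415 per day.
t_eff = 70.9 × 232 / (70.9 + 232) ≈ 54.304 days.
n = log₂(137/30.1) ≈ 2.1863; t = 2.1863 × 54.304 ≈ 118.73 days.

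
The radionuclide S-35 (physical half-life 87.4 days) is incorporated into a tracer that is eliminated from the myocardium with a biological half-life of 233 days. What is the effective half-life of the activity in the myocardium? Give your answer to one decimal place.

1/t_eff = 1/t_phys + 1/t_biol = 1/87.4 + 1/233 = 0.015733 per day.
t_eff = 87.4 × 233 / (87.4 + 233) ≈ 63.559 days.

63.6 days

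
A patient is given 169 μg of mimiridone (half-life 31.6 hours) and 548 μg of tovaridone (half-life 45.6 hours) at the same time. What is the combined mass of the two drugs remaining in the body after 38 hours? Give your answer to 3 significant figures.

mimiridone: 169 × (1/2)^(38/31.6) = 169 × (1/2)^1.2025 ≈ 73.433 μg.
tovaridone: 548 × (1/2)^(38/45.6) = 548 × (1/2)^0.83333 ≈ 307.55 μg.
Total = 73.433 + 307.55 ≈ 380.99 μg.

381 μg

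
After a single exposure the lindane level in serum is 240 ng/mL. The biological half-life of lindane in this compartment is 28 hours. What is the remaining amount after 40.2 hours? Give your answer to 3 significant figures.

88.7 ng/mL

Number of half-lives: n = 40.2/28 ≈ 1.4357.
Remaining = 240 × (1/2)^1.4357 = 240 × 0.36966 ≈ 88.719 ng/mL.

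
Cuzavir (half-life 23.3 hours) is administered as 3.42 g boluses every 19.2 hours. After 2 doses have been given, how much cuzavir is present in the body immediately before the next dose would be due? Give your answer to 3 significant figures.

3.02 g

The 2 doses were given 38.4, 19.2 hours ago.
Total = 3.42·(1/2)^(38.4/23.3) + 3.42·(1/2)^(19.2/23.3)
      = 1.0912 + 1.9318 ≈ 3.023 g.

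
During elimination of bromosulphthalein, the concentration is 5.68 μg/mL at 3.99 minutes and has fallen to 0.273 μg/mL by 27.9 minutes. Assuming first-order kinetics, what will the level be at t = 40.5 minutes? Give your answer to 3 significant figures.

0.0551 μg/mL

Over Δt = 27.9 − 3.99 = 23.91 minutes, the level fell by a factor of 5.68/0.273 ≈ 20.806.
n = log₂(20.806) ≈ 4.3789 half-lives, so t½ = 23.91/4.3789 ≈ 5.4603 minutes.
From t = 27.9 to t = 40.5: 0.273 × (1/2)^((40.5−27.9)/5.4603) ≈ 0.055146 μg/mL.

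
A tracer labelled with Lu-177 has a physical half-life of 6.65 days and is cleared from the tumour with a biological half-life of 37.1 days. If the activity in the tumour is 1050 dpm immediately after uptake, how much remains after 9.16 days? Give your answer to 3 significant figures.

1/t_eff = 1/t_phys + 1/t_biol = 1/6.65 + 1/37.1 = 0.17733 per day.
t_eff = 6.65 × 37.1 / (6.65 + 37.1) ≈ 5.6392 days.
Remaining = 1050 × (1/2)^(9.16/5.6392) = 1050 × (1/2)^1.6243 ≈ 340.58 dpm.

341 dpm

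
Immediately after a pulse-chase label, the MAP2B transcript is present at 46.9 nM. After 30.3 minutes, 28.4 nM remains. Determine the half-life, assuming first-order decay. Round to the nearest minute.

A/A₀ = 28.4/46.9 ≈ 0.60554.
n = log₂(1.6514) ≈ 0.7237 half-lives elapsed in 30.3 minutes.
t½ = 30.3/0.7237 ≈ 41.868 minutes.

42 minutes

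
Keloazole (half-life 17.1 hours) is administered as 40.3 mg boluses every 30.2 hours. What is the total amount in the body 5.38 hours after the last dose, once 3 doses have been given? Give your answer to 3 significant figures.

The 3 doses were given 65.78, 35.58, 5.38 hours ago.
Total = 40.3·(1/2)^(65.78/17.1) + 40.3·(1/2)^(35.58/17.1) + 40.3·(1/2)^(5.38/17.1)
      = 2.801 + 9.5269 + 32.404 ≈ 44.732 mg.

44.7 mg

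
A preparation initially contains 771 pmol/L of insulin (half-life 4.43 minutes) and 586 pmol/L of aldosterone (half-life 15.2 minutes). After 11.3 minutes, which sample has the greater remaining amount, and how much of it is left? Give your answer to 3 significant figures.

insulin: 771 × (1/2)^2.5508 ≈ 131.58 pmol/L.
aldosterone: 586 × (1/2)^0.74342 ≈ 350.03 pmol/L.
Aldosterone has more remaining, at ≈ 350.03 pmol/L.

aldosterone, 350 pmol/L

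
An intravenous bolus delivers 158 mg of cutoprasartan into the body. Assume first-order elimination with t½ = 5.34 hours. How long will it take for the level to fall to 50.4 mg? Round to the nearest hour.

9 hours

Fraction remaining = 50.4/158 ≈ 0.31899.
n = log₂(158/50.4) = ln(3.1349)/ln 2 ≈ 1.6484 half-lives.
t = n × t½ = 1.6484 × 5.34 ≈ 8.8026 hours.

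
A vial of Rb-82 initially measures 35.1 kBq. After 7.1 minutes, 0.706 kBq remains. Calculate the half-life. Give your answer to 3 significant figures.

1.26 minutes

A/A₀ = 0.706/35.1 ≈ 0.020114.
n = log₂(49.717) ≈ 5.6357 half-lives elapsed in 7.1 minutes.
t½ = 7.1/5.6357 ≈ 1.2598 minutes.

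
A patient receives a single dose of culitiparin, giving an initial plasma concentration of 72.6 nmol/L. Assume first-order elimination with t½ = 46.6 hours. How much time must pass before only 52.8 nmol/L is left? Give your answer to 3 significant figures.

Fraction remaining = 52.8/72.6 ≈ 0.72727.
n = log₂(72.6/52.8) = ln(1.375)/ln 2 ≈ 0.45943 half-lives.
t = n × t½ = 0.45943 × 46.6 ≈ 21.41 hours.

21.4 hours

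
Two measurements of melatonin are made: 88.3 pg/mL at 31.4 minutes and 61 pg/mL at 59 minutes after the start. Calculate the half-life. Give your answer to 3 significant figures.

51.7 minutes

Over Δt = 59 − 31.4 = 27.6 minutes, the level fell by a factor of 88.3/61 ≈ 1.4475.
n = log₂(1.4475) ≈ 0.5336 half-lives, so t½ = 27.6/0.5336 ≈ 51.724 minutes.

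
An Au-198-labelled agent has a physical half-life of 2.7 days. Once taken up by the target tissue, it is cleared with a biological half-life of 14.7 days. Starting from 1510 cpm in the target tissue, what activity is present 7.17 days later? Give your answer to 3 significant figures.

171 cpm

1/t_eff = 1/t_phys + 1/t_biol = 1/2.7 + 1/14.7 = 0.4384 per day.
t_eff = 2.7 × 14.7 / (2.7 + 14.7) ≈ 2.281 days.
Remaining = 1510 × (1/2)^(7.17/2.281) = 1510 × (1/2)^3.1433 ≈ 170.9 cpm.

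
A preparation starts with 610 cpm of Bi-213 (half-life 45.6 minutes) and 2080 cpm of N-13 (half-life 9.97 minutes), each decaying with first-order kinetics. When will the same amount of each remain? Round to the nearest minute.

23 minutes

Set 610·(1/2)^(t/45.6) = 2080·(1/2)^(t/9.97).
Taking log₂: log₂(610/2080) = t·(1/45.6 − 1/9.97).
log₂(0.29327) = -1.7697; 1/45.6 − 1/9.97 = -0.078371.
t = -1.7697 / -0.078371 ≈ 22.581 minutes.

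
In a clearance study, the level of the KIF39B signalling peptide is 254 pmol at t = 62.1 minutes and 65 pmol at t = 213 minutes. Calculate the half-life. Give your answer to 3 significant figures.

76.7 minutes

Over Δt = 213 − 62.1 = 150.9 minutes, the level fell by a factor of 254/65 ≈ 3.9077.
n = log₂(3.9077) ≈ 1.9663 half-lives, so t½ = 150.9/1.9663 ≈ 76.742 minutes.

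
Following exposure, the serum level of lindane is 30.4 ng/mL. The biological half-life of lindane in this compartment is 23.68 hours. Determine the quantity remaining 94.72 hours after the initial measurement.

Elapsed time is 4 half-lives (94.72/23.68).
Each half-life halves the amount: 30.4 × (1/2)^4 = 30.4/16 = 1.9 ng/mL.

1.9 ng/mL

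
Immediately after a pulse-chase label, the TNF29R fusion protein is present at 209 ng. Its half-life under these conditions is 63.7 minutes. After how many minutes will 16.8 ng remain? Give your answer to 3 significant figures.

232 minutes

Fraction remaining = 16.8/209 ≈ 0.080383.
n = log₂(209/16.8) = ln(12.44)/ln 2 ≈ 3.637 half-lives.
t = n × t½ = 3.637 × 63.7 ≈ 231.67 minutes.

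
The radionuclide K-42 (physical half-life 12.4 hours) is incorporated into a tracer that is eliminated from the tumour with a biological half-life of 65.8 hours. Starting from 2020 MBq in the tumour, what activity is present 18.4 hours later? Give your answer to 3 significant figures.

595 MBq

1/t_eff = 1/t_phys + 1/t_biol = 1/12.4 + 1/65.8 = 0.095843 per hour.
t_eff = 12.4 × 65.8 / (12.4 + 65.8) ≈ 10.434 hours.
Remaining = 2020 × (1/2)^(18.4/10.434) = 2020 × (1/2)^1.7635 ≈ 594.95 MBq.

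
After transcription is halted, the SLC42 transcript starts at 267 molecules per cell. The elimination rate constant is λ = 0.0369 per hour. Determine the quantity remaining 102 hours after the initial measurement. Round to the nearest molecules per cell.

t½ = ln 2 / λ = 0.69315 / 0.0369 ≈ 18.784 hours.
Number of half-lives: n = 102/18.784 ≈ 5.43.
Remaining = 267 × (1/2)^5.43 = 267 × 0.023195 ≈ 6.1932 molecules per cell.

6 molecules per cell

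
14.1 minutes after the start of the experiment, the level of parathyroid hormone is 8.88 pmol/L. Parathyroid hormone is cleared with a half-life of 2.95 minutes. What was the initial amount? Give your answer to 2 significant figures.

Number of half-lives elapsed: n = 14.1/2.95 ≈ 4.7797.
A₀ = A × 2^n = 8.88 × 2^4.7797 = 8.88 × 27.468 ≈ 243.91 pmol/L.

240 pmol/L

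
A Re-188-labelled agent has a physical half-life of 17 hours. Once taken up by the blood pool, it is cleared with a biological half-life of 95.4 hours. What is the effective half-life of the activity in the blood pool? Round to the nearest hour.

14 hours

1/t_eff = 1/t_phys + 1/t_biol = 1/17 + 1/95.4 = 0.069306 per hour.
t_eff = 17 × 95.4 / (17 + 95.4) ≈ 14.429 hours.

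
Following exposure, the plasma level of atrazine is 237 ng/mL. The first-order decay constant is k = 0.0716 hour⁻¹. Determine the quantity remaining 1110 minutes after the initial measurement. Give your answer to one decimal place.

63.0 ng/mL

t½ = ln 2 / k = 0.69315 / 0.0716 ≈ 9.6808 hours.
Convert the elapsed time: 1110 minutes = 18.5 hours.
Number of half-lives: n = 18.5/9.6808 ≈ 1.911.
Remaining = 237 × (1/2)^1.911 = 237 × 0.26591 ≈ 63.021 ng/mL.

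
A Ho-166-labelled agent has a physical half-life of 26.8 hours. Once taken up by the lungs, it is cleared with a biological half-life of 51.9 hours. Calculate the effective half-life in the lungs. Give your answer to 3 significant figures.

17.7 hours

1/t_eff = 1/t_phys + 1/t_biol = 1/26.8 + 1/51.9 = 0.056581 per hour.
t_eff = 26.8 × 51.9 / (26.8 + 51.9) ≈ 17.674 hours.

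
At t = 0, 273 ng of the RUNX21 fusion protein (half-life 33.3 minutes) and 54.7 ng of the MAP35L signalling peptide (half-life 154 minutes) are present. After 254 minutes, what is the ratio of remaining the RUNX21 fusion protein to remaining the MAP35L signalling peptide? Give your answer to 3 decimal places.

RUNX21 fusion protein: 273 × (1/2)^(254/33.3) = 273 × (1/2)^7.6276 ≈ 1.3804 ng.
MAP35L signalling peptide: 54.7 × (1/2)^(254/154) = 54.7 × (1/2)^1.6494 ≈ 17.437 ng.
Ratio ≈ 1.3804 / 17.437 ≈ 0.079165.

0.079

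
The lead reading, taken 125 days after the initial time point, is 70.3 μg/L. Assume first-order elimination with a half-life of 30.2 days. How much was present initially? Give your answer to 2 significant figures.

1200 μg/L

Number of half-lives elapsed: n = 125/30.2 ≈ 4.1391.
A₀ = A × 2^n = 70.3 × 2^4.1391 = 70.3 × 17.619 ≈ 1238.6 μg/L.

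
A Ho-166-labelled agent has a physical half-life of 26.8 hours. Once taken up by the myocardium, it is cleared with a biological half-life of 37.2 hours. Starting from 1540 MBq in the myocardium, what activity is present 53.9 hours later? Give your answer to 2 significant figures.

1/t_eff = 1/t_phys + 1/t_biol = 1/26.8 + 1/37.2 = 0.064195 per hour.
t_eff = 26.8 × 37.2 / (26.8 + 37.2) ≈ 15.578 hours.
Remaining = 1540 × (1/2)^(53.9/15.578) = 1540 × (1/2)^3.4601 ≈ 139.93 MBq.

140 MBq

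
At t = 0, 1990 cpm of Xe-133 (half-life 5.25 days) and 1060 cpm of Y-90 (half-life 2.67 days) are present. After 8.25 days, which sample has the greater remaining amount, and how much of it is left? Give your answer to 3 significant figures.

Xe-133: 1990 × (1/2)^1.5714 ≈ 669.59 cpm.
Y-90: 1060 × (1/2)^3.0899 ≈ 124.5 cpm.
Xe-133 has more remaining, at ≈ 669.59 cpm.

Xe-133, 670 cpm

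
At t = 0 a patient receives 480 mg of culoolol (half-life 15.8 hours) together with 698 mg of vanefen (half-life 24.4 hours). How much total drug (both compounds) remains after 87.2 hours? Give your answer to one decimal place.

69.1 mg

culoolol: 480 × (1/2)^(87.2/15.8) = 480 × (1/2)^5.519 ≈ 10.468 mg.
vanefen: 698 × (1/2)^(87.2/24.4) = 698 × (1/2)^3.5738 ≈ 58.62 mg.
Total = 10.468 + 58.62 ≈ 69.088 mg.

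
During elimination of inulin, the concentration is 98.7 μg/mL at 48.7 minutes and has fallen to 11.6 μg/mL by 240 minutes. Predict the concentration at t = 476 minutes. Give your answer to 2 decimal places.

0.83 μg/mL

Over Δt = 240 − 48.7 = 191.3 minutes, the level fell by a factor of 98.7/11.6 ≈ 8.5086.
n = log₂(8.5086) ≈ 3.0889 half-lives, so t½ = 191.3/3.0889 ≈ 61.931 minutes.
From t = 240 to t = 476: 11.6 × (1/2)^((476−240)/61.931) ≈ 0.82665 μg/mL.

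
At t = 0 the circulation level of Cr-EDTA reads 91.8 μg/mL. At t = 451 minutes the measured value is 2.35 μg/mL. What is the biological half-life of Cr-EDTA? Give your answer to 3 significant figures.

A/A₀ = 2.35/91.8 ≈ 0.025599.
n = log₂(39.064) ≈ 5.2878 half-lives elapsed in 451 minutes.
t½ = 451/5.2878 ≈ 85.291 minutes.

85.3 minutes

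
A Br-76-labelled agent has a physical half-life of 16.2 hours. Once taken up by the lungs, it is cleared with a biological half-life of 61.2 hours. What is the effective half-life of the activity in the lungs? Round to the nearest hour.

13 hours

1/t_eff = 1/t_phys + 1/t_biol = 1/16.2 + 1/61.2 = 0.078068 per hour.
t_eff = 16.2 × 61.2 / (16.2 + 61.2) ≈ 12.809 hours.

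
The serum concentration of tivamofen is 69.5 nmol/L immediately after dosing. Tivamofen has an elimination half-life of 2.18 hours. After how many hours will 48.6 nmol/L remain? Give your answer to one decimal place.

Fraction remaining = 48.6/69.5 ≈ 0.69928.
n = log₂(69.5/48.6) = ln(1.43)/ln 2 ≈ 0.51606 half-lives.
t = n × t½ = 0.51606 × 2.18 ≈ 1.125 hours.

1.1 hours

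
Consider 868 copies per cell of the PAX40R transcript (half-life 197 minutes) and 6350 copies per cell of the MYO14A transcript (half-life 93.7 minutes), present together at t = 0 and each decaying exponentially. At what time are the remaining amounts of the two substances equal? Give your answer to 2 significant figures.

Set 868·(1/2)^(t/197) = 6350·(1/2)^(t/93.7).
Taking log₂: log₂(868/6350) = t·(1/197 − 1/93.7).
log₂(0.13669) = -2.871; 1/197 − 1/93.7 = -0.0055962.
t = -2.871 / -0.0055962 ≈ 513.02 minutes.

510 minutes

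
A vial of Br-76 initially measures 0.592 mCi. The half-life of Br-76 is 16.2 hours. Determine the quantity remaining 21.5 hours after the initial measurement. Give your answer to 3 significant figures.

Number of half-lives: n = 21.5/16.2 ≈ 1.3272.
Remaining = 0.592 × (1/2)^1.3272 = 0.592 × 0.39855 ≈ 0.23594 mCi.

0.236 mCi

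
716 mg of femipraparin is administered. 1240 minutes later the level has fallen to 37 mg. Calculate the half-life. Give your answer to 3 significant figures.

A/A₀ = 37/716 ≈ 0.051676.
n = log₂(19.351) ≈ 4.2744 half-lives elapsed in 1240 minutes.
t½ = 1240/4.2744 ≈ 290.1 minutes.

290 minutes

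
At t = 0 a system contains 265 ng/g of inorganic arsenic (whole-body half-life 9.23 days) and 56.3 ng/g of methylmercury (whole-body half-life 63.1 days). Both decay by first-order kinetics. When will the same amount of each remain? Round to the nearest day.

Set 265·(1/2)^(t/9.23) = 56.3·(1/2)^(t/63.1).
Taking log₂: log₂(265/56.3) = t·(1/9.23 − 1/63.1).
log₂(4.7069) = 2.2348; 1/9.23 − 1/63.1 = 0.092495.
t = 2.2348 / 0.092495 ≈ 24.161 days.

24 days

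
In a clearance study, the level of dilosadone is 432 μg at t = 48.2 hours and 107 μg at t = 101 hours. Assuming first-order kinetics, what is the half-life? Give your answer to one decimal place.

Over Δt = 101 − 48.2 = 52.8 hours, the level fell by a factor of 432/107 ≈ 4.0374.
n = log₂(4.0374) ≈ 2.0134 half-lives, so t½ = 52.8/2.0134 ≈ 26.224 hours.

26.2 hours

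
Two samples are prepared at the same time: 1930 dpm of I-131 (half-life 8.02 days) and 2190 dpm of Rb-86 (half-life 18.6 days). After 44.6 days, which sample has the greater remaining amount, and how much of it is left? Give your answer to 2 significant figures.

Rb-86, 420 dpm

I-131: 1930 × (1/2)^5.5611 ≈ 40.879 dpm.
Rb-86: 2190 × (1/2)^2.3978 ≈ 415.55 dpm.
Rb-86 has more remaining, at ≈ 415.55 dpm.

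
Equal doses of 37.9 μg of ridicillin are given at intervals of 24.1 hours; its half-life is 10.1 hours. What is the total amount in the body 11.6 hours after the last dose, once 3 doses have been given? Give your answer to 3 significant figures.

The 3 doses were given 59.8, 35.7, 11.6 hours ago.
Total = 37.9·(1/2)^(59.8/10.1) + 37.9·(1/2)^(35.7/10.1) + 37.9·(1/2)^(11.6/10.1)
      = 0.62561 + 3.2704 + 17.096 ≈ 20.992 μg.

21.0 μg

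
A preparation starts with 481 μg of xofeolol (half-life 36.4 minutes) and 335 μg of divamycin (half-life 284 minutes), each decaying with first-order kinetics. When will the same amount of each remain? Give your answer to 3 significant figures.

Set 481·(1/2)^(t/36.4) = 335·(1/2)^(t/284).
Taking log₂: log₂(481/335) = t·(1/36.4 − 1/284).
log₂(1.4358) = 0.52188; 1/36.4 − 1/284 = 0.023951.
t = 0.52188 / 0.023951 ≈ 21.789 minutes.

21.8 minutes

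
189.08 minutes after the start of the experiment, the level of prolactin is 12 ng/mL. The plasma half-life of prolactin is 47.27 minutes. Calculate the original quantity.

Number of half-lives elapsed: n = 189.08/47.27 ≈ 4.
A₀ = A × 2^n = 12 × 2^4 = 12 × 16 ≈ 192 ng/mL.

192 ng/mL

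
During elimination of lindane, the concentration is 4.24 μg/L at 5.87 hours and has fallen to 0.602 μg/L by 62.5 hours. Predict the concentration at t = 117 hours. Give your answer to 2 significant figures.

Over Δt = 62.5 − 5.87 = 56.63 hours, the level fell by a factor of 4.24/0.602 ≈ 7.0432.
n = log₂(7.0432) ≈ 2.8162 half-lives, so t½ = 56.63/2.8162 ≈ 20.108 hours.
From t = 62.5 to t = 117: 0.602 × (1/2)^((117−62.5)/20.108) ≈ 0.091984 μg/L.

0.092 μg/L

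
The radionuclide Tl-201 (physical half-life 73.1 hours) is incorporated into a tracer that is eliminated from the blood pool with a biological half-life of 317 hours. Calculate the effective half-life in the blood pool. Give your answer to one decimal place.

1/t_eff = 1/t_phys + 1/t_biol = 1/73.1 + 1/317 = 0.016834 per hour.
t_eff = 73.1 × 317 / (73.1 + 317) ≈ 59.402 hours.

59.4 hours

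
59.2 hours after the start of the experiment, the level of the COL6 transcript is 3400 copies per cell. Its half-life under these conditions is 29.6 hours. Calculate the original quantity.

13600 copies per cell

Number of half-lives elapsed: n = 59.2/29.6 ≈ 2.
A₀ = A × 2^n = 3400 × 2^2 = 3400 × 4 ≈ 13600 copies per cell.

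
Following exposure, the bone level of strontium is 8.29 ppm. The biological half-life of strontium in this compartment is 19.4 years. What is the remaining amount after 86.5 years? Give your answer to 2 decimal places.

Number of half-lives: n = 86.5/19.4 ≈ 4.4588.
Remaining = 8.29 × (1/2)^4.4588 = 8.29 × 0.045476 ≈ 0.37699 ppm.

0.38 ppm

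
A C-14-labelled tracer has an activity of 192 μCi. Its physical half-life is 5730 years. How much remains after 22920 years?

12 μCi

Elapsed time is 4 half-lives (22920/5730).
Each half-life halves the amount: 192 × (1/2)^4 = 192/16 = 12 μCi.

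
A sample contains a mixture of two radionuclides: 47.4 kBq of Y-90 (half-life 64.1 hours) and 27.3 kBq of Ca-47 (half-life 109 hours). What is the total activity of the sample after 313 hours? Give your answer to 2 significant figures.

Y-90: 47.4 × (1/2)^(313/64.1) = 47.4 × (1/2)^4.883 ≈ 1.6064 kBq.
Ca-47: 27.3 × (1/2)^(313/109) = 27.3 × (1/2)^2.8716 ≈ 3.7302 kBq.
Total = 1.6064 + 3.7302 ≈ 5.3366 kBq.

5.3 kBq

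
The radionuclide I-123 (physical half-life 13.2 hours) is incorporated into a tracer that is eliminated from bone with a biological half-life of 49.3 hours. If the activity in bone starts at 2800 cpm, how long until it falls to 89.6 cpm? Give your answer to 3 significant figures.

1/t_eff = 1/t_phys + 1/t_biol = 1/13.2 + 1/49.3 = 0.096042 per hour.
t_eff = 13.2 × 49.3 / (13.2 + 49.3) ≈ 10.412 hours.
n = log₂(2800/89.6) ≈ 4.9658; t = 4.9658 × 10.412 ≈ 51.705 hours.

51.7 hours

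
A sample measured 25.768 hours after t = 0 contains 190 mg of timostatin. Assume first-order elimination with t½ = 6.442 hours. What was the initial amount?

3040 mg

Number of half-lives elapsed: n = 25.768/6.442 ≈ 4.
A₀ = A × 2^n = 190 × 2^4 = 190 × 16 ≈ 3040 mg.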